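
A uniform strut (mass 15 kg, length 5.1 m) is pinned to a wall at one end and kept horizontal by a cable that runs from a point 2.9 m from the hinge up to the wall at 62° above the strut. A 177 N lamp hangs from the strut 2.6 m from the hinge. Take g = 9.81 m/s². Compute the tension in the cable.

T ≈ 326 N

Take torques about the hinge: T sin 62° · 2.9 = 15×9.81×2.55 + 177×2.6 = 835.43 N·m.
So T = 835.43 / (0.8829 × 2.9) = 326.27 N.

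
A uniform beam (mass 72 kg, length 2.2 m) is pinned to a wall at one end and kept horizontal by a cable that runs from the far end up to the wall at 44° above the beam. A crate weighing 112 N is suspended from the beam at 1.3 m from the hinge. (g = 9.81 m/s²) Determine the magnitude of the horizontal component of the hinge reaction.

H_x ≈ 434 N

Take torques about the hinge: T sin 44° · 2.2 = 72×9.81×1.1 + 112×1.3 = 922.55 N·m.
So T = 922.55 / (0.6947 × 2.2) = 603.67 N.
ΣF_x = 0: H_x = T cos 44° = 434.24 N.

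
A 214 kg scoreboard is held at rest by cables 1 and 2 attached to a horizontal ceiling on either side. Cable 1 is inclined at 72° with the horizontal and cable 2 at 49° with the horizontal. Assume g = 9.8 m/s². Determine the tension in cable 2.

T_2 ≈ 756 N

Weight W = 214 × 9.8 = 2097 N acts straight down.
Horizontal: T_1 cos 72° = T_2 cos 49°  →  T_1 = 2.123 T_2.
Vertical: T_1 sin 72° + T_2 sin 49° = 2097.
Substituting the horizontal relation into the vertical equation gives 2.774 T_2 = 2097, so T_2 = 756.1 N.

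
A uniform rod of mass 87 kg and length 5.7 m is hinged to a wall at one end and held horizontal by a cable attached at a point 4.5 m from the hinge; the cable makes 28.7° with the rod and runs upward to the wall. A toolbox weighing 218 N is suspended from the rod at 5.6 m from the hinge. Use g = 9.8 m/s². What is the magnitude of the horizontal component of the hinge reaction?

Take torques about the hinge: T sin 28.7° · 4.5 = 87×9.8×2.85 + 218×5.6 = 3650.7 N·m.
So T = 3650.7 / (0.4802 × 4.5) = 1689.4 N.
ΣF_x = 0: H_x = T cos 28.7° = 1481.8 N.

H_x ≈ 1480 N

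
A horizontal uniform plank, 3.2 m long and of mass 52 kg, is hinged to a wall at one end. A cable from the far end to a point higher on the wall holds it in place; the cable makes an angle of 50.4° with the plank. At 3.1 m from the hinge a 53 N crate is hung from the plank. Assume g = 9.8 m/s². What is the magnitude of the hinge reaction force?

|H| ≈ 360 N

Take torques about the hinge: T sin 50.4° · 3.2 = 52×9.8×1.6 + 53×3.1 = 979.66 N·m.
So T = 979.66 / (0.7705 × 3.2) = 397.32 N.
ΣF_x = 0: H_x = T cos 50.4° = 253.26 N.
ΣF_y = 0: H_y = (52×9.8 + 53) − T sin 50.4° = 562.6 − 306.14 = 256.46 N.
|H| = √(H_x² + H_y²) = √((253.26)² + (256.46)²) = 360.43 N.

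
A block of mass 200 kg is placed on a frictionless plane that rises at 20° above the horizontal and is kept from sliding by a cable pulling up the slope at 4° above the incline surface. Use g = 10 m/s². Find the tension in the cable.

Take axes along and perpendicular to the incline. Weight components: W sin 20° = 684 N down-slope, W cos 20° = 1879 N into the surface.
Along incline: T cos 4° = W sin 20° → T = 685.7 N.
Perpendicular: N = W cos 20° − T sin 4° = 1832 N.

T ≈ 686 N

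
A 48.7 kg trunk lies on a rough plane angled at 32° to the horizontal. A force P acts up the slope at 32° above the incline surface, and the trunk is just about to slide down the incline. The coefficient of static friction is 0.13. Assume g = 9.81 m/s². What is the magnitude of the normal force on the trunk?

On the verge of sliding down the incline, friction equals μN and acts up the slope.
Perpendicular: N + P sin 32° = W cos 32° = 405.2 N.
Along incline: P cos 32° + μN = W sin 32° with W sin 32° = 253.2 N.
Solving the pair for P and N: P = 257.3 N, N = 268.8 N (and f = μN = 34.94 N).

N ≈ 269 N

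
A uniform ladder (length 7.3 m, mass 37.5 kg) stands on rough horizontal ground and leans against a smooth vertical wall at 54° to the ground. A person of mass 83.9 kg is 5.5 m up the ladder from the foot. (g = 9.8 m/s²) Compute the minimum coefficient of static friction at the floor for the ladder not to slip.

μ_min ≈ 0.491

ΣF_y = 0: N_floor = 37.5×9.8 + 83.9×9.8 = 1189.7 N.
Torques about the foot: N_wall · 7.3 sin 54° = 37.5×9.8×3.65 cos 54° + 83.9×9.8×5.5 cos 54° → N_wall = 583.58 N.
ΣF_x = 0: f_floor = N_wall = 583.58 N.
μ_min = f_floor / N_floor = 583.58 / 1189.7 = 0.4905.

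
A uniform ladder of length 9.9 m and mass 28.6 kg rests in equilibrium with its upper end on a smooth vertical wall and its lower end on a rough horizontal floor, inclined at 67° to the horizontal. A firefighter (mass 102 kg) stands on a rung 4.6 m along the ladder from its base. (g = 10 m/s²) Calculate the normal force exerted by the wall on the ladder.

Torques about the foot: N_wall · 9.9 sin 67° = 28.6×10×4.95 cos 67° + 102×10×4.6 cos 67° → N_wall = 261.88 N.

N_wall ≈ 262 N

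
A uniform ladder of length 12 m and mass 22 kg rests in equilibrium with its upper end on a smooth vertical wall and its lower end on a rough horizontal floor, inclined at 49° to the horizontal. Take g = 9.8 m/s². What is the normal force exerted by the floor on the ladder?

N_floor ≈ 216 N

ΣF_y = 0: N_floor = 22×9.8 = 215.6 N.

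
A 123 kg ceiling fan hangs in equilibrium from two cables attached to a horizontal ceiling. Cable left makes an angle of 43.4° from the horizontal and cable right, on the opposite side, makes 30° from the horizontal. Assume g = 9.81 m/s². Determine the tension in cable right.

Weight W = 123 × 9.81 = 1207 N acts straight down.
Horizontal: T_left cos 43.4° = T_right cos 30°  →  T_left = 1.192 T_right.
Vertical: T_left sin 43.4° + T_right sin 30° = 1207.
Substituting the horizontal relation into the vertical equation gives 1.319 T_right = 1207, so T_right = 914.8 N.

T_right ≈ 915 N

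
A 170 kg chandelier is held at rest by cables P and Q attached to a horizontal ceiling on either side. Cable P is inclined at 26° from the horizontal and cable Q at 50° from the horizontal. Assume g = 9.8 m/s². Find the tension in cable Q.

Weight W = 170 × 9.8 = 1666 N acts straight down.
Horizontal: T_P cos 26° = T_Q cos 50°  →  T_P = 0.7152 T_Q.
Vertical: T_P sin 26° + T_Q sin 50° = 1666.
Substituting the horizontal relation into the vertical equation gives 1.08 T_Q = 1666, so T_Q = 1543 N.

T_Q ≈ 1540 N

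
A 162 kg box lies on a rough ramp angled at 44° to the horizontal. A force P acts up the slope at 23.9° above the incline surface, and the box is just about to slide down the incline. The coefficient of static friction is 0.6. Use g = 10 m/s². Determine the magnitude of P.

P ≈ 635 N

On the verge of sliding down the incline, friction equals μN and acts up the slope.
Perpendicular: N + P sin 23.9° = W cos 44° = 1165 N.
Along incline: P cos 23.9° + μN = W sin 44° with W sin 44° = 1125 N.
Solving the pair for P and N: P = 634.9 N, N = 908.1 N (and f = μN = 544.9 N).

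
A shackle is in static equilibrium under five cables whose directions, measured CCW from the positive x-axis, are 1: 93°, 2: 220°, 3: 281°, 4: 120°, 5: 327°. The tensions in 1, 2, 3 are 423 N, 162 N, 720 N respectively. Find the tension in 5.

T_5 ≈ 445 N

Resolve: ΣF_x = 423 cos 93° + 162 cos 220° + 720 cos 281° + T_4 cos 120° + T_5 cos 327° = 0.
        ΣF_y = 423 sin 93° + 162 sin 220° + 720 sin 281° + T_4 sin 120° + T_5 sin 327° = 0.
The known terms sum to (-8.855, -388.5) N, so -0.5000 T_4 + 0.8387 T_5 = 8.855 and 0.8660 T_4 − 0.5446 T_5 = 388.5.
Solving simultaneously: T_4 = 728.3 N, T_5 = 444.7 N.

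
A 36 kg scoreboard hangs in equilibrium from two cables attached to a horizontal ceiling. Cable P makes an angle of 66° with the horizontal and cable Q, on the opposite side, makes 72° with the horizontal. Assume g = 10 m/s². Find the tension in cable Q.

Weight W = 36 × 10 = 360 N acts straight down.
Horizontal: T_P cos 66° = T_Q cos 72°  →  T_P = 0.7597 T_Q.
Vertical: T_P sin 66° + T_Q sin 72° = 360.
Substituting the horizontal relation into the vertical equation gives 1.645 T_Q = 360, so T_Q = 218.8 N.

T_Q ≈ 219 N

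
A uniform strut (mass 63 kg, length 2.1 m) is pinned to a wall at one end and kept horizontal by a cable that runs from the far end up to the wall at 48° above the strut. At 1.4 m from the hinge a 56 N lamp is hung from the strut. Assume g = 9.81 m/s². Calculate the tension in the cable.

Take torques about the hinge: T sin 48° · 2.1 = 63×9.81×1.05 + 56×1.4 = 727.33 N·m.
So T = 727.33 / (0.7431 × 2.1) = 466.06 N.

T ≈ 466 N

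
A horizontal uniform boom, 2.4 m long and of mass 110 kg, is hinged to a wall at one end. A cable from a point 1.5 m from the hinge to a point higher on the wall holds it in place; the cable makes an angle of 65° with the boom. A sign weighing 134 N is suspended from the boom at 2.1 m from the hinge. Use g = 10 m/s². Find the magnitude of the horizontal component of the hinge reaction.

Take torques about the hinge: T sin 65° · 1.5 = 110×10×1.2 + 134×2.1 = 1601.4 N·m.
So T = 1601.4 / (0.9063 × 1.5) = 1178 N.
ΣF_x = 0: H_x = T cos 65° = 497.83 N.

H_x ≈ 498 N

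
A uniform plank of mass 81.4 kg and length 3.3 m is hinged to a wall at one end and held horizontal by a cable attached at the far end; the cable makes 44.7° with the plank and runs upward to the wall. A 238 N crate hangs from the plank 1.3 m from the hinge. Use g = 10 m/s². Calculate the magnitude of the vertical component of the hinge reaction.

Take torques about the hinge: T sin 44.7° · 3.3 = 81.4×10×1.65 + 238×1.3 = 1652.5 N·m.
So T = 1652.5 / (0.7034 × 3.3) = 711.92 N.
ΣF_y = 0: H_y = (81.4×10 + 238) − T sin 44.7° = 1052 − 500.76 = 551.24 N.

|H_y| ≈ 551 N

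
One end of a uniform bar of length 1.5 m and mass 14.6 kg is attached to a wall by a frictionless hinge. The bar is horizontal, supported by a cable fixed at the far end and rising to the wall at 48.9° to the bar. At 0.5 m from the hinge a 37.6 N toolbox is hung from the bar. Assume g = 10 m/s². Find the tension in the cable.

T ≈ 114 N

Take torques about the hinge: T sin 48.9° · 1.5 = 14.6×10×0.75 + 37.6×0.5 = 128.3 N·m.
So T = 128.3 / (0.7536 × 1.5) = 113.51 N.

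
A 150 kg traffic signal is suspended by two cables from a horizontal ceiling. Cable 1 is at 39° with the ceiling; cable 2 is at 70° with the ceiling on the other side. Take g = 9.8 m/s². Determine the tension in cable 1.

T_1 ≈ 532 N

Weight W = 150 × 9.8 = 1470 N acts straight down.
Horizontal: T_1 cos 39° = T_2 cos 70°  →  T_2 = 2.272 T_1.
Vertical: T_1 sin 39° + T_2 sin 70° = 1470.
Substituting the horizontal relation into the vertical equation gives 2.765 T_1 = 1470, so T_1 = 531.7 N.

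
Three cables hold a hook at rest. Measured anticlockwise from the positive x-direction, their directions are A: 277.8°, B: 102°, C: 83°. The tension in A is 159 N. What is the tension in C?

Resolve: ΣF_x = 159 cos 277.8° + T_B cos 102° + T_C cos 83° = 0.
        ΣF_y = 159 sin 277.8° + T_B sin 102° + T_C sin 83° = 0.
The known terms sum to (21.58, -157.5) N, so -0.2079 T_B + 0.1219 T_C = -21.58 and 0.9781 T_B + 0.9925 T_C = 157.5.
Solving simultaneously: T_B = 124.8 N, T_C = 35.77 N.

T_C ≈ 35.8 N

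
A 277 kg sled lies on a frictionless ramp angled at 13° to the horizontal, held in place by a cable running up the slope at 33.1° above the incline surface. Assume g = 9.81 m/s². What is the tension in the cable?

Take axes along and perpendicular to the incline. Weight components: W sin 13° = 611.3 N down-slope, W cos 13° = 2648 N into the surface.
Along incline: T cos 33.1° = W sin 13° → T = 729.7 N.
Perpendicular: N = W cos 13° − T sin 33.1° = 2249 N.

T ≈ 730 N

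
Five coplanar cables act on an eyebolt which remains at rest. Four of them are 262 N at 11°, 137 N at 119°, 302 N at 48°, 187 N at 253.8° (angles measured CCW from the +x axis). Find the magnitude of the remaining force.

Sum the known components: ΣF_x = 340.7 N, ΣF_y = 214.7 N.
For equilibrium the remaining force must supply (−ΣF_x, −ΣF_y) = (-340.7, -214.7) N.
Magnitude = √((-340.7)² + (-214.7)²) = 402.7 N; direction = atan2(-214.7, -340.7) = 212.2°.

F ≈ 403 N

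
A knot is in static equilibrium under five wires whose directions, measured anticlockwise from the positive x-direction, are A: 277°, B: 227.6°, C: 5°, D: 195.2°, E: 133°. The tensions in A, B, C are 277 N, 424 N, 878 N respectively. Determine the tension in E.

Resolve: ΣF_x = 277 cos 277° + 424 cos 227.6° + 878 cos 5° + T_D cos 195.2° + T_E cos 133° = 0.
        ΣF_y = 277 sin 277° + 424 sin 227.6° + 878 sin 5° + T_D sin 195.2° + T_E sin 133° = 0.
The known terms sum to (622.5, -511.5) N, so -0.9650 T_D − 0.6820 T_E = -622.5 and -0.2622 T_D + 0.7314 T_E = 511.5.
Solving simultaneously: T_D = 120.3 N, T_E = 742.5 N.

T_E ≈ 743 N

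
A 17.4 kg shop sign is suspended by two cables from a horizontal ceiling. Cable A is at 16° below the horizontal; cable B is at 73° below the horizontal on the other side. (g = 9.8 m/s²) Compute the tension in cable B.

T_B ≈ 164 N

Weight W = 17.4 × 9.8 = 170.5 N acts straight down.
Horizontal: T_A cos 16° = T_B cos 73°  →  T_A = 0.3042 T_B.
Vertical: T_A sin 16° + T_B sin 73° = 170.5.
Substituting the horizontal relation into the vertical equation gives 1.04 T_B = 170.5, so T_B = 163.9 N.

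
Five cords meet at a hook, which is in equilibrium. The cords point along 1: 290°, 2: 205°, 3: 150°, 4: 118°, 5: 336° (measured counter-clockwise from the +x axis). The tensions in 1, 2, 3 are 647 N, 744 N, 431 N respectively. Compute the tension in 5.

Resolve: ΣF_x = 647 cos 290° + 744 cos 205° + 431 cos 150° + T_4 cos 118° + T_5 cos 336° = 0.
        ΣF_y = 647 sin 290° + 744 sin 205° + 431 sin 150° + T_4 sin 118° + T_5 sin 336° = 0.
The known terms sum to (-826.3, -706.9) N, so -0.4695 T_4 + 0.9135 T_5 = 826.3 and 0.8829 T_4 − 0.4067 T_5 = 706.9.
Solving simultaneously: T_4 = 1595 N, T_5 = 1724 N.

T_5 ≈ 1720 N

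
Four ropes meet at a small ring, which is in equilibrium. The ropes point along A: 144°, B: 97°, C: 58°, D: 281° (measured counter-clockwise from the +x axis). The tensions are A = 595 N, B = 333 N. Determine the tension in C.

T_C ≈ 561 N

Resolve: ΣF_x = 595 cos 144° + 333 cos 97° + T_C cos 58° + T_D cos 281° = 0.
        ΣF_y = 595 sin 144° + 333 sin 97° + T_C sin 58° + T_D sin 281° = 0.
The known terms sum to (-521.9, 680.3) N, so 0.5299 T_C + 0.1908 T_D = 521.9 and 0.8480 T_C − 0.9816 T_D = -680.3.
Solving simultaneously: T_C = 560.9 N, T_D = 1178 N.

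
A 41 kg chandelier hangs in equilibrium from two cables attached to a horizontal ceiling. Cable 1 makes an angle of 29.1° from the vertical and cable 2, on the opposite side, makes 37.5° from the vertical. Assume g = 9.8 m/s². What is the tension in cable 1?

T_1 ≈ 267 N

Angles from the horizontal: cable 1 is 90° − 29.1° = 60.9°, cable 2 is 90° − 37.5° = 52.5°.
Weight W = 41 × 9.8 = 401.8 N acts straight down.
Horizontal: T_1 cos 60.9° = T_2 cos 52.5°  →  T_2 = 0.7989 T_1.
Vertical: T_1 sin 60.9° + T_2 sin 52.5° = 401.8.
Substituting the horizontal relation into the vertical equation gives 1.508 T_1 = 401.8, so T_1 = 266.5 N.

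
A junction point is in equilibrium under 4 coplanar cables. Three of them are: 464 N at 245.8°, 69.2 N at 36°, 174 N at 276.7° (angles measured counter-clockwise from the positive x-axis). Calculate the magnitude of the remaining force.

F ≈ 567 N

Sum the known components: ΣF_x = -113.9 N, ΣF_y = -555.4 N.
For equilibrium the remaining force must supply (−ΣF_x, −ΣF_y) = (113.9, 555.4) N.
Magnitude = √((113.9)² + (555.4)²) = 566.9 N; direction = atan2(555.4, 113.9) = 78.4°.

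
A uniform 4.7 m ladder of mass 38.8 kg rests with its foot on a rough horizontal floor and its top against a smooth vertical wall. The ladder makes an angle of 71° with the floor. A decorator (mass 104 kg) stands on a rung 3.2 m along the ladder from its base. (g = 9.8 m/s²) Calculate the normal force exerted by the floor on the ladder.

ΣF_y = 0: N_floor = 38.8×9.8 + 104×9.8 = 1399.4 N.

N_floor ≈ 1400 N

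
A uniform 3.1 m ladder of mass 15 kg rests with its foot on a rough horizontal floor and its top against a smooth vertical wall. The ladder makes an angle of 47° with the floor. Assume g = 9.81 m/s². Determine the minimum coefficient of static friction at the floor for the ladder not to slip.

μ_min ≈ 0.466

ΣF_y = 0: N_floor = 15×9.81 = 147.15 N.
Torques about the foot: N_wall · 3.1 sin 47° = 15×9.81×1.55 cos 47° → N_wall = 68.61 N.
ΣF_x = 0: f_floor = N_wall = 68.61 N.
μ_min = f_floor / N_floor = 68.61 / 147.15 = 0.4663.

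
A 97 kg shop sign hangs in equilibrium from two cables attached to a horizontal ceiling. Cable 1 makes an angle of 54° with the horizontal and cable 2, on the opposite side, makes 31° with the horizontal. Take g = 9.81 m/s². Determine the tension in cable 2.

Weight W = 97 × 9.81 = 951.6 N acts straight down.
Horizontal: T_1 cos 54° = T_2 cos 31°  →  T_1 = 1.458 T_2.
Vertical: T_1 sin 54° + T_2 sin 31° = 951.6.
Substituting the horizontal relation into the vertical equation gives 1.695 T_2 = 951.6, so T_2 = 561.5 N.

T_2 ≈ 561 N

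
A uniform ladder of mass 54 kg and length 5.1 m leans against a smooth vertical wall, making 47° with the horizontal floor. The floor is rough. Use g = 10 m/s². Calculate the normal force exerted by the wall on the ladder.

N_wall ≈ 252 N

Torques about the foot: N_wall · 5.1 sin 47° = 54×10×2.55 cos 47° → N_wall = 251.78 N.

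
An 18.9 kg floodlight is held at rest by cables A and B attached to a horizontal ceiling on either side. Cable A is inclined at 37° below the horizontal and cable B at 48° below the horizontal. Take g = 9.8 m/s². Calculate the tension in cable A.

T_A ≈ 124 N

Weight W = 18.9 × 9.8 = 185.2 N acts straight down.
Horizontal: T_A cos 37° = T_B cos 48°  →  T_B = 1.194 T_A.
Vertical: T_A sin 37° + T_B sin 48° = 185.2.
Substituting the horizontal relation into the vertical equation gives 1.489 T_A = 185.2, so T_A = 124.4 N.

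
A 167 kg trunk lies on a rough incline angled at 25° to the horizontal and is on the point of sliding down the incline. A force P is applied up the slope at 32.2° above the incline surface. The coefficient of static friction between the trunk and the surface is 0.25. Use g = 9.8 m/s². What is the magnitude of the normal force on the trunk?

On the verge of sliding down the incline, friction equals μN and acts up the slope.
Perpendicular: N + P sin 32.2° = W cos 25° = 1483 N.
Along incline: P cos 32.2° + μN = W sin 25° with W sin 25° = 691.7 N.
Solving the pair for P and N: P = 450 N, N = 1243 N (and f = μN = 310.9 N).

N ≈ 1240 N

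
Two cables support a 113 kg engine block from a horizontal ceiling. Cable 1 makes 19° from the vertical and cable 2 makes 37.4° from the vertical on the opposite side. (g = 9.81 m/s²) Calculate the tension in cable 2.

T_2 ≈ 433 N

Angles from the horizontal: cable 1 is 90° − 19° = 71°, cable 2 is 90° − 37.4° = 52.6°.
Weight W = 113 × 9.81 = 1109 N acts straight down.
Horizontal: T_1 cos 71° = T_2 cos 52.6°  →  T_1 = 1.866 T_2.
Vertical: T_1 sin 71° + T_2 sin 52.6° = 1109.
Substituting the horizontal relation into the vertical equation gives 2.558 T_2 = 1109, so T_2 = 433.3 N.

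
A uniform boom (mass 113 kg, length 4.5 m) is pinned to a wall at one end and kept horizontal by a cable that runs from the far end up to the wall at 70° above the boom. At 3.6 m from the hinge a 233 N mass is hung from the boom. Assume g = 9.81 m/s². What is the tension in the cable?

T ≈ 788 N

Take torques about the hinge: T sin 70° · 4.5 = 113×9.81×2.25 + 233×3.6 = 3333 N·m.
So T = 3333 / (0.9397 × 4.5) = 788.2 N.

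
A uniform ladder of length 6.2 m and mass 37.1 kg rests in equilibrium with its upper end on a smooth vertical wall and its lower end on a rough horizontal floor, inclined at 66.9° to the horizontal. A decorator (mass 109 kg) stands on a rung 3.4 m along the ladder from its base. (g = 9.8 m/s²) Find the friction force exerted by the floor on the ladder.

Torques about the foot: N_wall · 6.2 sin 66.9° = 37.1×9.8×3.1 cos 66.9° + 109×9.8×3.4 cos 66.9° → N_wall = 327.4 N.
ΣF_x = 0: f_floor = N_wall = 327.4 N.

f ≈ 327 N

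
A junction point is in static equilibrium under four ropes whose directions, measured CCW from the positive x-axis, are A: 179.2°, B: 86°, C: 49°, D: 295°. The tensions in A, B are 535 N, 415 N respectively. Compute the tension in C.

Resolve: ΣF_x = 535 cos 179.2° + 415 cos 86° + T_C cos 49° + T_D cos 295° = 0.
        ΣF_y = 535 sin 179.2° + 415 sin 86° + T_C sin 49° + T_D sin 295° = 0.
The known terms sum to (-506, 421.5) N, so 0.6561 T_C + 0.4226 T_D = 506 and 0.7547 T_C − 0.9063 T_D = -421.5.
Solving simultaneously: T_C = 307 N, T_D = 720.7 N.

T_C ≈ 307 N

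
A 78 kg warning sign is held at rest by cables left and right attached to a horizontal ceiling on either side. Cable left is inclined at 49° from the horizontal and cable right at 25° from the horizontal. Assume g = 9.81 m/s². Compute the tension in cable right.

T_right ≈ 522 N

Weight W = 78 × 9.81 = 765.2 N acts straight down.
Horizontal: T_left cos 49° = T_right cos 25°  →  T_left = 1.381 T_right.
Vertical: T_left sin 49° + T_right sin 25° = 765.2.
Substituting the horizontal relation into the vertical equation gives 1.465 T_right = 765.2, so T_right = 522.2 N.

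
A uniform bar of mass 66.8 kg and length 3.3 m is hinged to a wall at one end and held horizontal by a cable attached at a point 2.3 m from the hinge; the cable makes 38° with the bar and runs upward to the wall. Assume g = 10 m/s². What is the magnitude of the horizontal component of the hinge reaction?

Take torques about the hinge: T sin 38° · 2.3 = 66.8×10×1.65 = 1102.2 N·m.
So T = 1102.2 / (0.6157 × 2.3) = 778.38 N.
ΣF_x = 0: H_x = T cos 38° = 613.37 N.

H_x ≈ 613 N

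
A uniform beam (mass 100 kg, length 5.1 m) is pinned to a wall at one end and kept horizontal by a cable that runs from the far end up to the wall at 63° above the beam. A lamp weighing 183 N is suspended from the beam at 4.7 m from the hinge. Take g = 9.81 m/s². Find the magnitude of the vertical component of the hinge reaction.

Take torques about the hinge: T sin 63° · 5.1 = 100×9.81×2.55 + 183×4.7 = 3361.6 N·m.
So T = 3361.6 / (0.8910 × 5.1) = 739.78 N.
ΣF_y = 0: H_y = (100×9.81 + 183) − T sin 63° = 1164 − 659.15 = 504.85 N.

|H_y| ≈ 505 N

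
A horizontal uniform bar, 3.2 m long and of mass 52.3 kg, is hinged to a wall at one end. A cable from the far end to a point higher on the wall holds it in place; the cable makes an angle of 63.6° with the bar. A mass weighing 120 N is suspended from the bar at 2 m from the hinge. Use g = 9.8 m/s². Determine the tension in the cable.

T ≈ 370 N

Take torques about the hinge: T sin 63.6° · 3.2 = 52.3×9.8×1.6 + 120×2 = 1060.1 N·m.
So T = 1060.1 / (0.8957 × 3.2) = 369.84 N.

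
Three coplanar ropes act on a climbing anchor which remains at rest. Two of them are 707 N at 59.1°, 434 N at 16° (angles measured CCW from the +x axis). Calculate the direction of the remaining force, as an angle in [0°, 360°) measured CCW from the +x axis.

θ ≈ 223°

Sum the known components: ΣF_x = 780.3 N, ΣF_y = 726.3 N.
For equilibrium the remaining force must supply (−ΣF_x, −ΣF_y) = (-780.3, -726.3) N.
Magnitude = √((-780.3)² + (-726.3)²) = 1066 N; direction = atan2(-726.3, -780.3) = 222.9°.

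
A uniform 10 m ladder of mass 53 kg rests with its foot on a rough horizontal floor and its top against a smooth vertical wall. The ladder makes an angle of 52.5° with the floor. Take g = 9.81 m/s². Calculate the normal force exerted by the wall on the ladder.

N_wall ≈ 199 N

Torques about the foot: N_wall · 10 sin 52.5° = 53×9.81×5 cos 52.5° → N_wall = 199.48 N.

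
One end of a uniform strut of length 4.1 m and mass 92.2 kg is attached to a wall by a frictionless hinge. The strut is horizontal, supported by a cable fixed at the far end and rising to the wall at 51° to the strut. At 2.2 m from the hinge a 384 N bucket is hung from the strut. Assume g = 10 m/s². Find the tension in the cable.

Take torques about the hinge: T sin 51° · 4.1 = 92.2×10×2.05 + 384×2.2 = 2734.9 N·m.
So T = 2734.9 / (0.7771 × 4.1) = 858.33 N.

T ≈ 858 N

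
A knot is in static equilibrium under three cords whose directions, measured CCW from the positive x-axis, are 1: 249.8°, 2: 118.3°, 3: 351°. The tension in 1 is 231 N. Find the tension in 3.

T_3 ≈ 217 N

Resolve: ΣF_x = 231 cos 249.8° + T_2 cos 118.3° + T_3 cos 351° = 0.
        ΣF_y = 231 sin 249.8° + T_2 sin 118.3° + T_3 sin 351° = 0.
The known terms sum to (-79.76, -216.8) N, so -0.4741 T_2 + 0.9877 T_3 = 79.76 and 0.8805 T_2 − 0.1564 T_3 = 216.8.
Solving simultaneously: T_2 = 284.9 N, T_3 = 217.5 N.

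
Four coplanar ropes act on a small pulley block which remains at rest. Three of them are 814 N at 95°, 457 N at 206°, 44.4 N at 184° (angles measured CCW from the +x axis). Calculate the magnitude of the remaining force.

F ≈ 804 N

Sum the known components: ΣF_x = -526 N, ΣF_y = 607.5 N.
For equilibrium the remaining force must supply (−ΣF_x, −ΣF_y) = (526, -607.5) N.
Magnitude = √((526)² + (-607.5)²) = 803.5 N; direction = atan2(-607.5, 526) = 310.9°.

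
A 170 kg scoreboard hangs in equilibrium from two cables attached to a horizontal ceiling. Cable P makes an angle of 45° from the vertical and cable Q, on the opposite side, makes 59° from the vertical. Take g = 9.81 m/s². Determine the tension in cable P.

T_P ≈ 1470 N

Angles from the horizontal: cable P is 90° − 45° = 45°, cable Q is 90° − 59° = 31°.
Weight W = 170 × 9.81 = 1668 N acts straight down.
Horizontal: T_P cos 45° = T_Q cos 31°  →  T_Q = 0.8249 T_P.
Vertical: T_P sin 45° + T_Q sin 31° = 1668.
Substituting the horizontal relation into the vertical equation gives 1.132 T_P = 1668, so T_P = 1473 N.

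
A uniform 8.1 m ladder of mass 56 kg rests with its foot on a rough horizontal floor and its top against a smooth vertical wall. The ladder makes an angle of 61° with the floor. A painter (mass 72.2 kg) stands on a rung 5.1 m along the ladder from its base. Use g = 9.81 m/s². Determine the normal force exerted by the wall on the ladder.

Torques about the foot: N_wall · 8.1 sin 61° = 56×9.81×4.05 cos 61° + 72.2×9.81×5.1 cos 61° → N_wall = 399.45 N.

N_wall ≈ 399 N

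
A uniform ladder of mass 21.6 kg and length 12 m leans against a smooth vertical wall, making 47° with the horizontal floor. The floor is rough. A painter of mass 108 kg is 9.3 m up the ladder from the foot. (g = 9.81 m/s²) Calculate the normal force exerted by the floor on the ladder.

ΣF_y = 0: N_floor = 21.6×9.81 + 108×9.81 = 1271.4 N.

N_floor ≈ 1270 N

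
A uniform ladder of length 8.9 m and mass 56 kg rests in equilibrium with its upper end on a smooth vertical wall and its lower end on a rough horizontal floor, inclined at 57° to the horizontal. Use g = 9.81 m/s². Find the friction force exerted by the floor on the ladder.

Torques about the foot: N_wall · 8.9 sin 57° = 56×9.81×4.45 cos 57° → N_wall = 178.38 N.
ΣF_x = 0: f_floor = N_wall = 178.38 N.

f ≈ 178 N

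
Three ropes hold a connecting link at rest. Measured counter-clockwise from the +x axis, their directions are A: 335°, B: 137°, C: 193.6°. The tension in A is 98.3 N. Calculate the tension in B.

T_B ≈ 73.5 N

Resolve: ΣF_x = 98.3 cos 335° + T_B cos 137° + T_C cos 193.6° = 0.
        ΣF_y = 98.3 sin 335° + T_B sin 137° + T_C sin 193.6° = 0.
The known terms sum to (89.09, -41.54) N, so -0.7314 T_B − 0.9720 T_C = -89.09 and 0.6820 T_B − 0.2351 T_C = 41.54.
Solving simultaneously: T_B = 73.46 N, T_C = 36.39 N.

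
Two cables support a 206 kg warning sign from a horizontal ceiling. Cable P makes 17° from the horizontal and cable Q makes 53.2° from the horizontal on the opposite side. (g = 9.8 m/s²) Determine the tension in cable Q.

T_Q ≈ 2050 N

Weight W = 206 × 9.8 = 2019 N acts straight down.
Horizontal: T_P cos 17° = T_Q cos 53.2°  →  T_P = 0.6264 T_Q.
Vertical: T_P sin 17° + T_Q sin 53.2° = 2019.
Substituting the horizontal relation into the vertical equation gives 0.9839 T_Q = 2019, so T_Q = 2052 N.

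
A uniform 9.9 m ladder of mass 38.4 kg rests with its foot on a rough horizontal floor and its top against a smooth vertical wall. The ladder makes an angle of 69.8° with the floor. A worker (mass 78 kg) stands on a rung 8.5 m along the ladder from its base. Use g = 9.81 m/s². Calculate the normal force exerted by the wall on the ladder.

Torques about the foot: N_wall · 9.9 sin 69.8° = 38.4×9.81×4.95 cos 69.8° + 78×9.81×8.5 cos 69.8° → N_wall = 311.02 N.

N_wall ≈ 311 N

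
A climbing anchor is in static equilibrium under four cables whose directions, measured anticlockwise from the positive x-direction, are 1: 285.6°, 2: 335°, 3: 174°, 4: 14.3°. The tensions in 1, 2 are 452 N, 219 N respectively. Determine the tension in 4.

T_4 ≈ 1420 N

Resolve: ΣF_x = 452 cos 285.6° + 219 cos 335° + T_3 cos 174° + T_4 cos 14.3° = 0.
        ΣF_y = 452 sin 285.6° + 219 sin 335° + T_3 sin 174° + T_4 sin 14.3° = 0.
The known terms sum to (320, -527.9) N, so -0.9945 T_3 + 0.9690 T_4 = -320 and 0.1045 T_3 + 0.2470 T_4 = 527.9.
Solving simultaneously: T_3 = 1702 N, T_4 = 1417 N.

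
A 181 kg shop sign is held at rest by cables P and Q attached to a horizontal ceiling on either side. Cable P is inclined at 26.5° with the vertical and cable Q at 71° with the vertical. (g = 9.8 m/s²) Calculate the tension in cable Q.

Angles from the horizontal: cable P is 90° − 26.5° = 63.5°, cable Q is 90° − 71° = 19°.
Weight W = 181 × 9.8 = 1774 N acts straight down.
Horizontal: T_P cos 63.5° = T_Q cos 19°  →  T_P = 2.119 T_Q.
Vertical: T_P sin 63.5° + T_Q sin 19° = 1774.
Substituting the horizontal relation into the vertical equation gives 2.222 T_Q = 1774, so T_Q = 798.3 N.

T_Q ≈ 798 N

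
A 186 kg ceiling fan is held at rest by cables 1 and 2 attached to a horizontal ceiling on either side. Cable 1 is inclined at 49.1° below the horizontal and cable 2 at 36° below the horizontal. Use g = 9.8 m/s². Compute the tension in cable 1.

T_1 ≈ 1480 N

Weight W = 186 × 9.8 = 1823 N acts straight down.
Horizontal: T_1 cos 49.1° = T_2 cos 36°  →  T_2 = 0.8093 T_1.
Vertical: T_1 sin 49.1° + T_2 sin 36° = 1823.
Substituting the horizontal relation into the vertical equation gives 1.232 T_1 = 1823, so T_1 = 1480 N.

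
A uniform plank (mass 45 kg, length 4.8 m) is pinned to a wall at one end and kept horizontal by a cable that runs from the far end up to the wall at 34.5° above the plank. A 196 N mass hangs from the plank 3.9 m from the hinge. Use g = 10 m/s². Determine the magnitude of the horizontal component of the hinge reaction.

H_x ≈ 559 N

Take torques about the hinge: T sin 34.5° · 4.8 = 45×10×2.4 + 196×3.9 = 1844.4 N·m.
So T = 1844.4 / (0.5664 × 4.8) = 678.4 N.
ΣF_x = 0: H_x = T cos 34.5° = 559.09 N.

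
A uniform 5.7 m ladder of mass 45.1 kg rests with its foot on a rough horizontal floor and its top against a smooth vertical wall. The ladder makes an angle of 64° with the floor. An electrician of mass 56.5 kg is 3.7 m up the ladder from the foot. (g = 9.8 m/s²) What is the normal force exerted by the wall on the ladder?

Torques about the foot: N_wall · 5.7 sin 64° = 45.1×9.8×2.85 cos 64° + 56.5×9.8×3.7 cos 64° → N_wall = 283.08 N.

N_wall ≈ 283 N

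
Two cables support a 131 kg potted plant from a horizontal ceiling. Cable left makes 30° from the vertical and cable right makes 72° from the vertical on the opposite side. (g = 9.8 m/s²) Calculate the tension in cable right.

Angles from the horizontal: cable left is 90° − 30° = 60°, cable right is 90° − 72° = 18°.
Weight W = 131 × 9.8 = 1284 N acts straight down.
Horizontal: T_left cos 60° = T_right cos 18°  →  T_left = 1.902 T_right.
Vertical: T_left sin 60° + T_right sin 18° = 1284.
Substituting the horizontal relation into the vertical equation gives 1.956 T_right = 1284, so T_right = 656.2 N.

T_right ≈ 656 N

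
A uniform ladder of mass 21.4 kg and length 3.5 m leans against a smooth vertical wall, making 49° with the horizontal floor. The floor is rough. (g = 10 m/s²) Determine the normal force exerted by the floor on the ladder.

ΣF_y = 0: N_floor = 21.4×10 = 214 N.

N_floor ≈ 214 N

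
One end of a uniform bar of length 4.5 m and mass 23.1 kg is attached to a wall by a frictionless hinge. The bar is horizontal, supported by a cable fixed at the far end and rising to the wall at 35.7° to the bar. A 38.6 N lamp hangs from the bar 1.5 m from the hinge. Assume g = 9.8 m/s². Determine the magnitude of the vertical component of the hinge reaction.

Take torques about the hinge: T sin 35.7° · 4.5 = 23.1×9.8×2.25 + 38.6×1.5 = 567.26 N·m.
So T = 567.26 / (0.5835 × 4.5) = 216.02 N.
ΣF_y = 0: H_y = (23.1×9.8 + 38.6) − T sin 35.7° = 264.98 − 126.06 = 138.92 N.

|H_y| ≈ 139 N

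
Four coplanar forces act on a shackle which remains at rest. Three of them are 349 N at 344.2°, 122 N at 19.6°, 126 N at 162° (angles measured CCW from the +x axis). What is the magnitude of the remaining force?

Sum the known components: ΣF_x = 330.9 N, ΣF_y = -15.16 N.
For equilibrium the remaining force must supply (−ΣF_x, −ΣF_y) = (-330.9, 15.16) N.
Magnitude = √((-330.9)² + (15.16)²) = 331.3 N; direction = atan2(15.16, -330.9) = 177.4°.

F ≈ 331 N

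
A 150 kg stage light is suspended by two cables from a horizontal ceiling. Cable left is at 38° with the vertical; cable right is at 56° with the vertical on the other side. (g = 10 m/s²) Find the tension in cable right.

Angles from the horizontal: cable left is 90° − 38° = 52°, cable right is 90° − 56° = 34°.
Weight W = 150 × 10 = 1500 N acts straight down.
Horizontal: T_left cos 52° = T_right cos 34°  →  T_left = 1.347 T_right.
Vertical: T_left sin 52° + T_right sin 34° = 1500.
Substituting the horizontal relation into the vertical equation gives 1.62 T_right = 1500, so T_right = 925.7 N.

T_right ≈ 926 N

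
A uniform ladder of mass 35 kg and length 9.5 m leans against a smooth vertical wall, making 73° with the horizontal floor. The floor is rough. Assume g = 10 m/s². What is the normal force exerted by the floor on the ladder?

ΣF_y = 0: N_floor = 35×10 = 350 N.

N_floor ≈ 350 N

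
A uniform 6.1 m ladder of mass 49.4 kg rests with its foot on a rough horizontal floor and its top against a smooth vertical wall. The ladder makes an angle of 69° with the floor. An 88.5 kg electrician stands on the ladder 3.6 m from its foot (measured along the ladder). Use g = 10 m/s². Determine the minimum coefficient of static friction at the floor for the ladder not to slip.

μ_min ≈ 0.214

ΣF_y = 0: N_floor = 49.4×10 + 88.5×10 = 1379 N.
Torques about the foot: N_wall · 6.1 sin 69° = 49.4×10×3.05 cos 69° + 88.5×10×3.6 cos 69° → N_wall = 295.3 N.
ΣF_x = 0: f_floor = N_wall = 295.3 N.
μ_min = f_floor / N_floor = 295.3 / 1379 = 0.2141.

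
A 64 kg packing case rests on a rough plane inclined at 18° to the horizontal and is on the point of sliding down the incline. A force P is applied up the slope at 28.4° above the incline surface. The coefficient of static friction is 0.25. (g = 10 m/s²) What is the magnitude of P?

P ≈ 59.9 N

On the verge of sliding down the incline, friction equals μN and acts up the slope.
Perpendicular: N + P sin 28.4° = W cos 18° = 608.7 N.
Along incline: P cos 28.4° + μN = W sin 18° with W sin 18° = 197.8 N.
Solving the pair for P and N: P = 59.94 N, N = 580.2 N (and f = μN = 145 N).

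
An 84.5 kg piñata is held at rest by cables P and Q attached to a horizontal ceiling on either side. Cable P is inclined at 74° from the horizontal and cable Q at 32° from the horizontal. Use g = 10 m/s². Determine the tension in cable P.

T_P ≈ 745 N

Weight W = 84.5 × 10 = 845 N acts straight down.
Horizontal: T_P cos 74° = T_Q cos 32°  →  T_Q = 0.325 T_P.
Vertical: T_P sin 74° + T_Q sin 32° = 845.
Substituting the horizontal relation into the vertical equation gives 1.133 T_P = 845, so T_P = 745.5 N.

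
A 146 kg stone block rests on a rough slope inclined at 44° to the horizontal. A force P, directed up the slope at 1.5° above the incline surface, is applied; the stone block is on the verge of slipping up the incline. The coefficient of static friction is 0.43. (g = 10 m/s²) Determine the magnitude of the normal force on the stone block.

N ≈ 1010 N

On the verge of sliding up the incline, friction equals μN and acts down the slope.
Perpendicular: N + P sin 1.5° = W cos 44° = 1050 N.
Along incline: P cos 1.5° = W sin 44° + μN  with W sin 44° = 1014 N.
Solving the pair for P and N: P = 1450 N, N = 1012 N (and f = μN = 435.3 N).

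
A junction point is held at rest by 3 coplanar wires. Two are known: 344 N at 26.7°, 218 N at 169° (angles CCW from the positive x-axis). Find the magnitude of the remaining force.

F ≈ 217 N

Sum the known components: ΣF_x = 93.33 N, ΣF_y = 196.2 N.
For equilibrium the remaining force must supply (−ΣF_x, −ΣF_y) = (-93.33, -196.2) N.
Magnitude = √((-93.33)² + (-196.2)²) = 217.2 N; direction = atan2(-196.2, -93.33) = 244.6°.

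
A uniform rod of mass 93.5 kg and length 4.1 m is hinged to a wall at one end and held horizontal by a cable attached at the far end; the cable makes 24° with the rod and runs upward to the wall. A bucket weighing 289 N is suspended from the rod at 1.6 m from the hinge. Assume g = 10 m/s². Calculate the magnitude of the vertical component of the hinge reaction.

Take torques about the hinge: T sin 24° · 4.1 = 93.5×10×2.05 + 289×1.6 = 2379.1 N·m.
So T = 2379.1 / (0.4067 × 4.1) = 1426.7 N.
ΣF_y = 0: H_y = (93.5×10 + 289) − T sin 24° = 1224 − 580.28 = 643.72 N.

|H_y| ≈ 644 N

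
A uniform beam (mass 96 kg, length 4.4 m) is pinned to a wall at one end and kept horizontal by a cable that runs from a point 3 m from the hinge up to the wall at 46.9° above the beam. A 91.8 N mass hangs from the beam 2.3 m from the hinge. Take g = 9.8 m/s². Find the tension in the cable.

Take torques about the hinge: T sin 46.9° · 3 = 96×9.8×2.2 + 91.8×2.3 = 2280.9 N·m.
So T = 2280.9 / (0.7302 × 3) = 1041.3 N.

T ≈ 1040 N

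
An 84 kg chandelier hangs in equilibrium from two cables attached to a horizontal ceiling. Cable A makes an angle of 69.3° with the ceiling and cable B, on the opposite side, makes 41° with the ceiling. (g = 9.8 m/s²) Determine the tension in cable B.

T_B ≈ 310 N

Weight W = 84 × 9.8 = 823.2 N acts straight down.
Horizontal: T_A cos 69.3° = T_B cos 41°  →  T_A = 2.135 T_B.
Vertical: T_A sin 69.3° + T_B sin 41° = 823.2.
Substituting the horizontal relation into the vertical equation gives 2.653 T_B = 823.2, so T_B = 310.3 N.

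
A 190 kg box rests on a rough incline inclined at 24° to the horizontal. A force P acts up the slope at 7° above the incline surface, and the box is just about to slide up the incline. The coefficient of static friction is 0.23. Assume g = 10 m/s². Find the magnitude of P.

On the verge of sliding up the incline, friction equals μN and acts down the slope.
Perpendicular: N + P sin 7° = W cos 24° = 1736 N.
Along incline: P cos 7° = W sin 24° + μN  with W sin 24° = 772.8 N.
Solving the pair for P and N: P = 1148 N, N = 1596 N (and f = μN = 367 N).

P ≈ 1150 N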